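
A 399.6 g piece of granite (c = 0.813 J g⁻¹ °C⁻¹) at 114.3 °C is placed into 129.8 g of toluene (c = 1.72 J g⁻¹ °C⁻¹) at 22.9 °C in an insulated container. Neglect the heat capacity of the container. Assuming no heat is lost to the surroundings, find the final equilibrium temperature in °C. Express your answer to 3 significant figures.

Heat lost by granite = heat gained by toluene.
(399.6)(0.813)(114.3 − T) = (129.8)(1.72)(T − 22.9)
324.8748 (114.3 − T) = 223.256 (T − 22.9)
37133 − 324.8748 T = 223.256 T − 5112.6
42245.6 = 548.1308 T
T = 77.07 °C

T_f = 77.1 °C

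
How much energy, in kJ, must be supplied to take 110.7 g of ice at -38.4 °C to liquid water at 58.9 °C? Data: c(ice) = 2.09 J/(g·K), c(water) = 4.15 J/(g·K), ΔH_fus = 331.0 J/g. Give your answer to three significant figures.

q1 (heat ice -38.4→0.0 °C): 110.7 × 2.09 × 38.4 = 8884 J
q2 (melt at 0 °C): 110.7 × 331.0 = 36642 J
q3 (heat water 0.0→58.9 °C): 110.7 × 4.15 × 58.9 = 27059 J
Total: 8884 + 36642 + 27059 = 72585 J = 72.6 kJ

q = 72.6 kJ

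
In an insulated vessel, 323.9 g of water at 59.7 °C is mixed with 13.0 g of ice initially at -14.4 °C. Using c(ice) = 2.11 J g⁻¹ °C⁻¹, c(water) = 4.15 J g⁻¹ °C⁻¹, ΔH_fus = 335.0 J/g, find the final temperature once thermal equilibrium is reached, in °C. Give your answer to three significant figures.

Heat to bring ice to 0 °C and melt it: q₁ = 13.0×2.11×14.4 + 13.0×335.0 = 4750.0 J
Heat the water can supply cooling to 0 °C: 323.9×4.15×59.7 = 80247.8 J > q₁, so all ice melts.
Energy balance: 323.9×4.15×(59.7 − T) = 4750.0 + 13.0×4.15×(T − 0)
1344.185(59.7 − T) = 4750.0 + 53.95 T
80247.8 − 4750.0 = 1398.135 T
T = 75497.8 / 1398.135 = 54.00 °C

T_f = 54.0 °C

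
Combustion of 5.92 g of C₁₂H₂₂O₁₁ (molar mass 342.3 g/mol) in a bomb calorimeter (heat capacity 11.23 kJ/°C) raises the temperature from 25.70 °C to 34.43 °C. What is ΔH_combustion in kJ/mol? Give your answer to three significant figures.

ΔT = 34.43 − 25.70 = 8.73 °C
q_cal = C_cal × ΔT = 11.23 × 8.73 = 98.0379 kJ
n = 5.92 / 342.3 = 0.01729 mol
q_rxn = −q_cal = -98.0379 kJ
ΔH = -98.0379 / 0.01729 = -5670 kJ/mol

ΔH = -5670 kJ/mol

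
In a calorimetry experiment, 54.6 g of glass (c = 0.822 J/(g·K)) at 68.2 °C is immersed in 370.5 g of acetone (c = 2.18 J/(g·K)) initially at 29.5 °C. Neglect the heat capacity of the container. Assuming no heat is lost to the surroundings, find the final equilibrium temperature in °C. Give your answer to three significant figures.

Heat lost by glass = heat gained by acetone.
(54.6)(0.822)(68.2 − T) = (370.5)(2.18)(T − 29.5)
44.8812 (68.2 − T) = 807.69 (T − 29.5)
3060.9 − 44.8812 T = 807.69 T − 23827
26887.9 = 852.5712 T
T = 31.54 °C

T_f = 31.5 °C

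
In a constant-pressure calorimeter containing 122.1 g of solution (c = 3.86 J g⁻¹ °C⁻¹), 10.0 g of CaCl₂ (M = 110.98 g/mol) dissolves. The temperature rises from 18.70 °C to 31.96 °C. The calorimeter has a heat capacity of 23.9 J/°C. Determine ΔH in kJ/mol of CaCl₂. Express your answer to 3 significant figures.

|ΔT| = |31.96 − 18.70| = 13.26 °C
|q_surr| = (122.1 × 3.86 + 23.9) × 13.26 = 495.206 × 13.26 = 6566 J
n(CaCl₂) = 10.0 / 110.98 = 0.09011 mol
Temperature rose, so q_rxn = −|q_surr| = -6.566 kJ
ΔH = q_rxn / n = -72.87 kJ/mol

ΔH = -72.9 kJ/mol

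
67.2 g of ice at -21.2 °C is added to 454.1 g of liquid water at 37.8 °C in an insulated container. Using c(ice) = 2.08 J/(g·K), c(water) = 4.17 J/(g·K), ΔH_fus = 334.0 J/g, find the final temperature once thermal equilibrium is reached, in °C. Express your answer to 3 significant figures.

T_f = 21.2 °C

Heat to bring ice to 0 °C and melt it: q₁ = 67.2×2.08×21.2 + 67.2×334.0 = 25408 J
Heat the water can supply cooling to 0 °C: 454.1×4.17×37.8 = 71578.0 J > q₁, so all ice melts.
Energy balance: 454.1×4.17×(37.8 − T) = 25408 + 67.2×4.17×(T − 0)
1893.597(37.8 − T) = 25408 + 280.224 T
71578.0 − 25408 = 2173.821 T
T = 46170.0 / 2173.821 = 21.24 °C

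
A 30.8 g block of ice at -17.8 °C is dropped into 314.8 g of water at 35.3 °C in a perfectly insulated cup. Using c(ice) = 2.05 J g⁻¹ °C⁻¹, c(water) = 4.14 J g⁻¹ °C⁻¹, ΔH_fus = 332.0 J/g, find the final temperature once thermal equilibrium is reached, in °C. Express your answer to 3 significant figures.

Heat to bring ice to 0 °C and melt it: q₁ = 30.8×2.05×17.8 + 30.8×332.0 = 11349 J
Heat the water can supply cooling to 0 °C: 314.8×4.14×35.3 = 46005.5 J > q₁, so all ice melts.
Energy balance: 314.8×4.14×(35.3 − T) = 11349 + 30.8×4.14×(T − 0)
1303.272(35.3 − T) = 11349 + 127.512 T
46005.5 − 11349 = 1430.784 T
T = 34656.5 / 1430.784 = 24.22 °C

T_f = 24.2 °C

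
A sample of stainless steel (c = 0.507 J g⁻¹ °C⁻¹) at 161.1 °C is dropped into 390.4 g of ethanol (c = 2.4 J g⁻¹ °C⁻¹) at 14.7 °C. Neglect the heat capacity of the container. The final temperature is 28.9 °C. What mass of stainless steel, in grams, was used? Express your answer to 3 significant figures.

q_gained = (390.4 × 2.4) × (28.9 − 14.7) = 13305 J
q_lost = m × 0.507 × (161.1 − 28.9) = 67.0254 m
m = 13305 / 67.0254 = 199 g

m = 199 g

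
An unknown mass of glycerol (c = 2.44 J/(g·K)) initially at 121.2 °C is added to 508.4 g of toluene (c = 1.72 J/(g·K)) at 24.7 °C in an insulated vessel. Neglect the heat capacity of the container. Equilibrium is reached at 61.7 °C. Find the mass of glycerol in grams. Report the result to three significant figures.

q_gained = (508.4 × 1.72) × (61.7 − 24.7) = 32350 J
q_lost = m × 2.44 × (121.2 − 61.7) = 145.18 m
m = 32350 / 145.18 = 223 g

m = 223 g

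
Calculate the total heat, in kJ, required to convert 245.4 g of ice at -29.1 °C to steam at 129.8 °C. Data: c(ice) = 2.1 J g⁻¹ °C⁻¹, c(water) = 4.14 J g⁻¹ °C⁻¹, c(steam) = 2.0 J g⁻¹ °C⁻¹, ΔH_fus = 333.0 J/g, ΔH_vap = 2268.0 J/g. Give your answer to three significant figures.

q1 (heat ice -29.1→0.0 °C): 245.4 × 2.1 × 29.1 = 14996 J
q2 (melt at 0 °C): 245.4 × 333.0 = 81718 J
q3 (heat water 0.0→100.0 °C): 245.4 × 4.14 × 100.0 = 101596 J
q4 (vaporize at 100 °C): 245.4 × 2268.0 = 556567 J
q5 (heat steam 100.0→129.8 °C): 245.4 × 2.0 × 29.8 = 14626 J
Total: 14996 + 81718 + 101596 + 556567 + 14626 = 769503 J = 770 kJ

q = 770 kJ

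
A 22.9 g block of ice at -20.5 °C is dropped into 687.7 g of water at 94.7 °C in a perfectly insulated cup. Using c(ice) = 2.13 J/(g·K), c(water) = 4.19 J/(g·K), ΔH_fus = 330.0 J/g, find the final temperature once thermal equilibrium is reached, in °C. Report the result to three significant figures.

T_f = 88.8 °C

Heat to bring ice to 0 °C and melt it: q₁ = 22.9×2.13×20.5 + 22.9×330.0 = 8556.9 J
Heat the water can supply cooling to 0 °C: 687.7×4.19×94.7 = 272875 J > q₁, so all ice melts.
Energy balance: 687.7×4.19×(94.7 − T) = 8556.9 + 22.9×4.19×(T − 0)
2881.463(94.7 − T) = 8556.9 + 95.951 T
272875 − 8556.9 = 2977.414 T
T = 264318.1 / 2977.414 = 88.77 °C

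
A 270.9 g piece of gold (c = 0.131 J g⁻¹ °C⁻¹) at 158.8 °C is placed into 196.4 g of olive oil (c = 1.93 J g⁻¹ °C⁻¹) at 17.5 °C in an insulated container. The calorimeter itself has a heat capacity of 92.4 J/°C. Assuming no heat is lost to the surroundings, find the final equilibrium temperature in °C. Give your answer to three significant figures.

Heat lost by gold = heat gained by olive oil + calorimeter.
(270.9)(0.131)(158.8 − T) = [(196.4)(1.93) + 92.4](T − 17.5)
35.4879 (158.8 − T) = 471.452 (T − 17.5)
5635.5 − 35.4879 T = 471.452 T − 8250.4
13885.9 = 506.9399 T
T = 27.39 °C

T_f = 27.4 °C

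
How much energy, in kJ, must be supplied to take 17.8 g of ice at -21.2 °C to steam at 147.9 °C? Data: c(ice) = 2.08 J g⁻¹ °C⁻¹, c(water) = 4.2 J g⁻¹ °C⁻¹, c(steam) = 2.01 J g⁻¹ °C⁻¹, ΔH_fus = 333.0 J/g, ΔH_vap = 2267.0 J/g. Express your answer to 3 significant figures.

q1 (heat ice -21.2→0.0 °C): 17.8 × 2.08 × 21.2 = 785 J
q2 (melt at 0 °C): 17.8 × 333.0 = 5927 J
q3 (heat water 0.0→100.0 °C): 17.8 × 4.2 × 100.0 = 7476 J
q4 (vaporize at 100 °C): 17.8 × 2267.0 = 40353 J
q5 (heat steam 100.0→147.9 °C): 17.8 × 2.01 × 47.9 = 1714 J
Total: 785 + 5927 + 7476 + 40353 + 1714 = 56255 J = 56.3 kJ

q = 56.3 kJ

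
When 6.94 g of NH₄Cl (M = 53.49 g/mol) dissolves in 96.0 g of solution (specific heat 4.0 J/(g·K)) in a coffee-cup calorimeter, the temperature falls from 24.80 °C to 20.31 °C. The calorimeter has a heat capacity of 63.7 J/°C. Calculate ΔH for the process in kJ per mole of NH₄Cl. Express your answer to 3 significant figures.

ΔH = 15.5 kJ/mol

|ΔT| = |20.31 − 24.80| = 4.49 °C
|q_surr| = (96.0 × 4.0 + 63.7) × 4.49 = 447.7 × 4.49 = 2010 J
n(NH₄Cl) = 6.94 / 53.49 = 0.1297 mol
Temperature fell, so q_rxn = +|q_surr| = 2.010 kJ
ΔH = q_rxn / n = 15.50 kJ/mol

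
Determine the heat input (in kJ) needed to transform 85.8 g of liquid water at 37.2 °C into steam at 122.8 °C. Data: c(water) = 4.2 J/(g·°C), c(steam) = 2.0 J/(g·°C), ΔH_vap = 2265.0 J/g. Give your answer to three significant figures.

q1 (heat water 37.2→100.0 °C): 85.8 × 4.2 × 62.8 = 22631 J
q2 (vaporize at 100 °C): 85.8 × 2265.0 = 194337 J
q3 (heat steam 100.0→122.8 °C): 85.8 × 2.0 × 22.8 = 3912 J
Total: 22631 + 194337 + 3912 = 220880 J = 221 kJ

q = 221 kJ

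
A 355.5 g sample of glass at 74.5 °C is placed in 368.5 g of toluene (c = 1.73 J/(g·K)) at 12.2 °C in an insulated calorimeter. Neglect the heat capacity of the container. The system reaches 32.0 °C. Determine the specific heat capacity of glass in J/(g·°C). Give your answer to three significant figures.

q_gained = (368.5 × 1.73) × (32.0 − 12.2) = 12620 J
q_lost = 355.5 × c × (74.5 − 32.0) = 15108.75 c
Set equal: c = 12620 / 15108.75 = 0.835 J/(g·°C)

c = 0.835 J/(g·°C)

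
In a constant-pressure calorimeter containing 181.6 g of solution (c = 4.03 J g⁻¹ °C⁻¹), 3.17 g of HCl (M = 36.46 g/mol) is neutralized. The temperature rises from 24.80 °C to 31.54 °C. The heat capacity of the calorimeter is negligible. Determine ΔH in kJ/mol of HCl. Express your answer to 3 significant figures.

|ΔT| = |31.54 − 24.80| = 6.74 °C
|q_surr| = (181.6 × 4.03) × 6.74 = 731.848 × 6.74 = 4933 J
n(HCl) = 3.17 / 36.46 = 0.08694 mol
Temperature rose, so q_rxn = −|q_surr| = -4.933 kJ
ΔH = q_rxn / n = -56.74 kJ/mol

ΔH = -56.7 kJ/mol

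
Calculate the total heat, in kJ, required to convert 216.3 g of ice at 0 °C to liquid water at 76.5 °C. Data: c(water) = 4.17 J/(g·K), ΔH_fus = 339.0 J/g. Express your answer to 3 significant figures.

q = 142 kJ

q1 (melt at 0 °C): 216.3 × 339.0 = 73326 J
q2 (heat water 0.0→76.5 °C): 216.3 × 4.17 × 76.5 = 69001 J
Total: 73326 + 69001 = 142327 J = 142 kJ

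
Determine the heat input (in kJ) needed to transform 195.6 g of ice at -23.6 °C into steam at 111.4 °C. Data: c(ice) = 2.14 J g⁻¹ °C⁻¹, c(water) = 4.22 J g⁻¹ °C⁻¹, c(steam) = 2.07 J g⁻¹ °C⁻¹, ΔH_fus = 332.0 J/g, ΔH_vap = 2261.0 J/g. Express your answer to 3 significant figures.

q1 (heat ice -23.6→0.0 °C): 195.6 × 2.14 × 23.6 = 9879 J
q2 (melt at 0 °C): 195.6 × 332.0 = 64939 J
q3 (heat water 0.0→100.0 °C): 195.6 × 4.22 × 100.0 = 82543 J
q4 (vaporize at 100 °C): 195.6 × 2261.0 = 442252 J
q5 (heat steam 100.0→111.4 °C): 195.6 × 2.07 × 11.4 = 4616 J
Total: 9879 + 64939 + 82543 + 442252 + 4616 = 604229 J = 604 kJ

q = 604 kJ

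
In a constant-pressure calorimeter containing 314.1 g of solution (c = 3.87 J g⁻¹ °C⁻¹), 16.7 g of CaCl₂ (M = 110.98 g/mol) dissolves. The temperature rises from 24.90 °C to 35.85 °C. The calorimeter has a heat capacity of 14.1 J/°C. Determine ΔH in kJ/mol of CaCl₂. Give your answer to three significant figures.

ΔH = -89.5 kJ/mol

|ΔT| = |35.85 − 24.90| = 10.95 °C
|q_surr| = (314.1 × 3.87 + 14.1) × 10.95 = 1229.667 × 10.95 = 13465 J
n(CaCl₂) = 16.7 / 110.98 = 0.15048 mol
Temperature rose, so q_rxn = −|q_surr| = -13.465 kJ
ΔH = q_rxn / n = -89.48 kJ/mol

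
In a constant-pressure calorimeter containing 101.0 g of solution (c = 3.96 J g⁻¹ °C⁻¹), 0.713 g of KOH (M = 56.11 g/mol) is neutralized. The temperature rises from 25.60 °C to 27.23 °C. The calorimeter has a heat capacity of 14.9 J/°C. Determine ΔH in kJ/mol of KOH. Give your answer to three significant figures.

|ΔT| = |27.23 − 25.60| = 1.63 °C
|q_surr| = (101.0 × 3.96 + 14.9) × 1.63 = 414.86 × 1.63 = 676.2 J
n(KOH) = 0.713 / 56.11 = 0.01271 mol
Temperature rose, so q_rxn = −|q_surr| = -0.6762 kJ
ΔH = q_rxn / n = -53.20 kJ/mol

ΔH = -53.2 kJ/mol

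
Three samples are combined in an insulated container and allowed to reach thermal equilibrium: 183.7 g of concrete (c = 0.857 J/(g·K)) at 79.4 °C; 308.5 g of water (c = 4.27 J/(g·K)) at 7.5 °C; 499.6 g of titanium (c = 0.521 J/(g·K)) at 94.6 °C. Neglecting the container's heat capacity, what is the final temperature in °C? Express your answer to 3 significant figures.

T_f = 27.1 °C

Σ mᵢcᵢ(T − Tᵢ) = 0  ⇒  T = Σ mᵢcᵢTᵢ / Σ mᵢcᵢ
Σ mᵢcᵢ = 183.7×0.857 + 308.5×4.27 + 499.6×0.521 = 1735.0175
Σ mᵢcᵢTᵢ = 157.4309×79.4 + 1317.295×7.5 + 260.2916×94.6 = 47003
T = 47003 / 1735.0175 = 27.09 °C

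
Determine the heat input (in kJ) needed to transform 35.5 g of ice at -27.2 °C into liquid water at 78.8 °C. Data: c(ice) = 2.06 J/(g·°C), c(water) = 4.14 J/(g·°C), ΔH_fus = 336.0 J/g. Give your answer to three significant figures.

q = 25.5 kJ

q1 (heat ice -27.2→0.0 °C): 35.5 × 2.06 × 27.2 = 1989 J
q2 (melt at 0 °C): 35.5 × 336.0 = 11928 J
q3 (heat water 0.0→78.8 °C): 35.5 × 4.14 × 78.8 = 11581 J
Total: 1989 + 11928 + 11581 = 25498 J = 25.5 kJ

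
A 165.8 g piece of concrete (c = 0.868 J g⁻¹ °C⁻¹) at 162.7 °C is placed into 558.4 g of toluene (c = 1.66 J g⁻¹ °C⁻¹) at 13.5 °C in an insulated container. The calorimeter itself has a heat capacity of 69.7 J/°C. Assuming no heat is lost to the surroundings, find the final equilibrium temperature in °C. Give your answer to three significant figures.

Heat lost by concrete = heat gained by toluene + calorimeter.
(165.8)(0.868)(162.7 − T) = [(558.4)(1.66) + 69.7](T − 13.5)
143.9144 (162.7 − T) = 996.644 (T − 13.5)
23415 − 143.9144 T = 996.644 T − 13455
36870 = 1140.5584 T
T = 32.33 °C

T_f = 32.3 °C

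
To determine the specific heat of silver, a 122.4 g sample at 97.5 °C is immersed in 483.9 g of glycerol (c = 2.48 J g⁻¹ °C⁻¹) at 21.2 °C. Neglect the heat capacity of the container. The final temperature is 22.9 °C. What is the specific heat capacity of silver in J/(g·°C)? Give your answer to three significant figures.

c = 0.223 J/(g·°C)

q_gained = (483.9 × 2.48) × (22.9 − 21.2) = 2040 J
q_lost = 122.4 × c × (97.5 − 22.9) = 9131.04 c
Set equal: c = 2040 / 9131.04 = 0.223 J/(g·°C)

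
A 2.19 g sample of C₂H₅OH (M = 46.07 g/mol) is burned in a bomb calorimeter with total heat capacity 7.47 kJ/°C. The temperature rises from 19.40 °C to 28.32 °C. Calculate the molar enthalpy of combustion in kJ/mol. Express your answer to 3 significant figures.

ΔT = 28.32 − 19.40 = 8.92 °C
q_cal = C_cal × ΔT = 7.47 × 8.92 = 66.6324 kJ
n = 2.19 / 46.07 = 0.04754 mol
q_rxn = −q_cal = -66.6324 kJ
ΔH = -66.6324 / 0.04754 = -1402 kJ/mol

ΔH = -1400 kJ/mol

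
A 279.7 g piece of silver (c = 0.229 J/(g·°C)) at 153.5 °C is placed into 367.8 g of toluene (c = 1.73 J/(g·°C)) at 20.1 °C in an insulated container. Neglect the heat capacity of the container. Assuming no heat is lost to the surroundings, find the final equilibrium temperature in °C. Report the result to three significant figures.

Heat lost by silver = heat gained by toluene.
(279.7)(0.229)(153.5 − T) = (367.8)(1.73)(T − 20.1)
64.0513 (153.5 − T) = 636.294 (T − 20.1)
9831.9 − 64.0513 T = 636.294 T − 12790
22621.9 = 700.3453 T
T = 32.30 °C

T_f = 32.3 °C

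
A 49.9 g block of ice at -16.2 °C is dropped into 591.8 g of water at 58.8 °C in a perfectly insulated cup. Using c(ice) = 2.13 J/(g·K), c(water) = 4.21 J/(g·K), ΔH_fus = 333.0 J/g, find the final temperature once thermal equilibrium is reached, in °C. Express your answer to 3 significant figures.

T_f = 47.4 °C

Heat to bring ice to 0 °C and melt it: q₁ = 49.9×2.13×16.2 + 49.9×333.0 = 18339 J
Heat the water can supply cooling to 0 °C: 591.8×4.21×58.8 = 146499 J > q₁, so all ice melts.
Energy balance: 591.8×4.21×(58.8 − T) = 18339 + 49.9×4.21×(T − 0)
2491.478(58.8 − T) = 18339 + 210.079 T
146499 − 18339 = 2701.557 T
T = 128160 / 2701.557 = 47.44 °C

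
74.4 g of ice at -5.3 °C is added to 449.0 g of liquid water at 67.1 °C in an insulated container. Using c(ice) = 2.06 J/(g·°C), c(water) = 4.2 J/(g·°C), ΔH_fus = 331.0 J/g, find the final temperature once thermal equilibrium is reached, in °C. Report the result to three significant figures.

Heat to bring ice to 0 °C and melt it: q₁ = 74.4×2.06×5.3 + 74.4×331.0 = 25439 J
Heat the water can supply cooling to 0 °C: 449.0×4.2×67.1 = 126537 J > q₁, so all ice melts.
Energy balance: 449.0×4.2×(67.1 − T) = 25439 + 74.4×4.2×(T − 0)
1885.8(67.1 − T) = 25439 + 312.48 T
126537 − 25439 = 2198.28 T
T = 101098 / 2198.28 = 45.99 °C

T_f = 46.0 °C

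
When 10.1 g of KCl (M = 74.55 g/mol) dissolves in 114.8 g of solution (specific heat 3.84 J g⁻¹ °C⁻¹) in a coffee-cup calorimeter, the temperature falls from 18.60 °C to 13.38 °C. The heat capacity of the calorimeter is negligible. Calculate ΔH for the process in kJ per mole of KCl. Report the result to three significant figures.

ΔH = 17.0 kJ/mol

|ΔT| = |13.38 − 18.60| = 5.22 °C
|q_surr| = (114.8 × 3.84) × 5.22 = 440.832 × 5.22 = 2301 J
n(KCl) = 10.1 / 74.55 = 0.1355 mol
Temperature fell, so q_rxn = +|q_surr| = 2.301 kJ
ΔH = q_rxn / n = 16.98 kJ/mol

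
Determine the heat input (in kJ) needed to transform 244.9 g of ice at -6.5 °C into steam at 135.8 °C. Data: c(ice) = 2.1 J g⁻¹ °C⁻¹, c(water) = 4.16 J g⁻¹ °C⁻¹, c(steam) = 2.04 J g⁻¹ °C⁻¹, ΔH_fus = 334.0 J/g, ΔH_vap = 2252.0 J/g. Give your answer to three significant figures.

q1 (heat ice -6.5→0.0 °C): 244.9 × 2.1 × 6.5 = 3343 J
q2 (melt at 0 °C): 244.9 × 334.0 = 81797 J
q3 (heat water 0.0→100.0 °C): 244.9 × 4.16 × 100.0 = 101878 J
q4 (vaporize at 100 °C): 244.9 × 2252.0 = 551515 J
q5 (heat steam 100.0→135.8 °C): 244.9 × 2.04 × 35.8 = 17886 J
Total: 3343 + 81797 + 101878 + 551515 + 17886 = 756419 J = 756 kJ

q = 756 kJ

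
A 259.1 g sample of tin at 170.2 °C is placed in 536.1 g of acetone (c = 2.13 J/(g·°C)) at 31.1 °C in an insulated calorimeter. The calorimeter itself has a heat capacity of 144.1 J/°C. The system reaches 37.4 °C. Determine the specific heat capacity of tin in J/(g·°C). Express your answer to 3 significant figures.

c = 0.235 J/(g·°C)

q_gained = (536.1 × 2.13 + 144.1) × (37.4 − 31.1) = 8102 J
q_lost = 259.1 × c × (170.2 − 37.4) = 34408.48 c
Set equal: c = 8102 / 34408.48 = 0.235 J/(g·°C)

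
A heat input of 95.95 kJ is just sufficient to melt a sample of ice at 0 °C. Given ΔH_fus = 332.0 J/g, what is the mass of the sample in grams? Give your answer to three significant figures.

m = 289 g

m = q / ΔH_fus = 95950 J / 332.0 J/g = 289 g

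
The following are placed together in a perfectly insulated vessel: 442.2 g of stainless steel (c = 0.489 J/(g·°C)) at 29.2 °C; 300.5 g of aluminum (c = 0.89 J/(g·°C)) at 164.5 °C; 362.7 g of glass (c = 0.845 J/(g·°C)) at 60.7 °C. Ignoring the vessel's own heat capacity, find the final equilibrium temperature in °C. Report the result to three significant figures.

Σ mᵢcᵢ(T − Tᵢ) = 0  ⇒  T = Σ mᵢcᵢTᵢ / Σ mᵢcᵢ
Σ mᵢcᵢ = 442.2×0.489 + 300.5×0.89 + 362.7×0.845 = 790.1623
Σ mᵢcᵢTᵢ = 216.2358×29.2 + 267.445×164.5 + 306.4815×60.7 = 68912
T = 68912 / 790.1623 = 87.21 °C

T_f = 87.2 °C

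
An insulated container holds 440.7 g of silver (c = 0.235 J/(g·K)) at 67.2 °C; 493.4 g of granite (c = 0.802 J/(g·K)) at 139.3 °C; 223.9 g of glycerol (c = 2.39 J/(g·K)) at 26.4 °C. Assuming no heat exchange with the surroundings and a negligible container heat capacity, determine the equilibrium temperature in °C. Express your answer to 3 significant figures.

T_f = 73.7 °C

Σ mᵢcᵢ(T − Tᵢ) = 0  ⇒  T = Σ mᵢcᵢTᵢ / Σ mᵢcᵢ
Σ mᵢcᵢ = 440.7×0.235 + 493.4×0.802 + 223.9×2.39 = 1034.3923
Σ mᵢcᵢTᵢ = 103.5645×67.2 + 395.7068×139.3 + 535.121×26.4 = 76209
T = 76209 / 1034.3923 = 73.68 °C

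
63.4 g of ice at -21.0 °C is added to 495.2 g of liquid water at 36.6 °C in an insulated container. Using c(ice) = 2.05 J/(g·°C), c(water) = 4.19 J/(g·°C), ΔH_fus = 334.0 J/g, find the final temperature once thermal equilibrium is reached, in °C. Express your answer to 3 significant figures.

Heat to bring ice to 0 °C and melt it: q₁ = 63.4×2.05×21.0 + 63.4×334.0 = 23905 J
Heat the water can supply cooling to 0 °C: 495.2×4.19×36.6 = 75940.9 J > q₁, so all ice melts.
Energy balance: 495.2×4.19×(36.6 − T) = 23905 + 63.4×4.19×(T − 0)
2074.888(36.6 − T) = 23905 + 265.646 T
75940.9 − 23905 = 2340.534 T
T = 52035.9 / 2340.534 = 22.23 °C

T_f = 22.2 °C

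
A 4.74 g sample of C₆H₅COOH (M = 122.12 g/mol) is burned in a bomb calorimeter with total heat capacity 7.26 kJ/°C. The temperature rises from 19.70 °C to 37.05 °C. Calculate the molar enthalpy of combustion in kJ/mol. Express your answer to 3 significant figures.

ΔH = -3250 kJ/mol

ΔT = 37.05 − 19.70 = 17.35 °C
q_cal = C_cal × ΔT = 7.26 × 17.35 = 125.961 kJ
n = 4.74 / 122.12 = 0.03881 mol
q_rxn = −q_cal = -125.961 kJ
ΔH = -125.961 / 0.03881 = -3246 kJ/mol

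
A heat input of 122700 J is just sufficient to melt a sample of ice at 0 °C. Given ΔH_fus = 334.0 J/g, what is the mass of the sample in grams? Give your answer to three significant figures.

m = q / ΔH_fus = 122700 J / 334.0 J/g = 367 g

m = 367 g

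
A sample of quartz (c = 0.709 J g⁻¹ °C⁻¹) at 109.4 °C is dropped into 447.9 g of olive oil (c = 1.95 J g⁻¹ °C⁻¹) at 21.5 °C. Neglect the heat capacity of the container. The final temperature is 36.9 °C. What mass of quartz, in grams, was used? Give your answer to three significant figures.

m = 262 g

q_gained = (447.9 × 1.95) × (36.9 − 21.5) = 13450 J
q_lost = m × 0.709 × (109.4 − 36.9) = 51.4025 m
m = 13450 / 51.4025 = 262 g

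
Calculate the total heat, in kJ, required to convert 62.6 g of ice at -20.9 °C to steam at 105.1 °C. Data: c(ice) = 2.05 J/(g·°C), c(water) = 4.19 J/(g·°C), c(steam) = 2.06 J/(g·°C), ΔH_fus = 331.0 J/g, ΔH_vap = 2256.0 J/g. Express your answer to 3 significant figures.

q = 192 kJ

q1 (heat ice -20.9→0.0 °C): 62.6 × 2.05 × 20.9 = 2682 J
q2 (melt at 0 °C): 62.6 × 331.0 = 20721 J
q3 (heat water 0.0→100.0 °C): 62.6 × 4.19 × 100.0 = 26229 J
q4 (vaporize at 100 °C): 62.6 × 2256.0 = 141226 J
q5 (heat steam 100.0→105.1 °C): 62.6 × 2.06 × 5.1 = 658 J
Total: 2682 + 20721 + 26229 + 141226 + 658 = 191516 J = 192 kJ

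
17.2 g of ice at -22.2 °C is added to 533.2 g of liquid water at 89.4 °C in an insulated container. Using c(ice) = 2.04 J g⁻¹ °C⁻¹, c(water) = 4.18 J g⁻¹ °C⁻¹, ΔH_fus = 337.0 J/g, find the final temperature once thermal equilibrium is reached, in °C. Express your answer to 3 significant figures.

Heat to bring ice to 0 °C and melt it: q₁ = 17.2×2.04×22.2 + 17.2×337.0 = 6575.4 J
Heat the water can supply cooling to 0 °C: 533.2×4.18×89.4 = 199253 J > q₁, so all ice melts.
Energy balance: 533.2×4.18×(89.4 − T) = 6575.4 + 17.2×4.18×(T − 0)
2228.776(89.4 − T) = 6575.4 + 71.896 T
199253 − 6575.4 = 2300.672 T
T = 192677.6 / 2300.672 = 83.748 °C

T_f = 83.7 °C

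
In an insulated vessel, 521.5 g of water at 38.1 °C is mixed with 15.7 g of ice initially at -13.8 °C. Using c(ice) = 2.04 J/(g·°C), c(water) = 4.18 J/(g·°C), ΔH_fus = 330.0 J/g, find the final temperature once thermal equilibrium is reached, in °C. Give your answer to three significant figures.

T_f = 34.5 °C

Heat to bring ice to 0 °C and melt it: q₁ = 15.7×2.04×13.8 + 15.7×330.0 = 5623.0 J
Heat the water can supply cooling to 0 °C: 521.5×4.18×38.1 = 83053.0 J > q₁, so all ice melts.
Energy balance: 521.5×4.18×(38.1 − T) = 5623.0 + 15.7×4.18×(T − 0)
2179.87(38.1 − T) = 5623.0 + 65.626 T
83053.0 − 5623.0 = 2245.496 T
T = 77430.0 / 2245.496 = 34.48 °C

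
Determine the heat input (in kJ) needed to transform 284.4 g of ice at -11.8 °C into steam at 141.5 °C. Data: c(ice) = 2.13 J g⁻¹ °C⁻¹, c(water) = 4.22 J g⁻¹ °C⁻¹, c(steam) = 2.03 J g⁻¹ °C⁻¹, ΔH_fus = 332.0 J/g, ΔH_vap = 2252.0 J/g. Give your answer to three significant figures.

q1 (heat ice -11.8→0.0 °C): 284.4 × 2.13 × 11.8 = 7148 J
q2 (melt at 0 °C): 284.4 × 332.0 = 94421 J
q3 (heat water 0.0→100.0 °C): 284.4 × 4.22 × 100.0 = 120017 J
q4 (vaporize at 100 °C): 284.4 × 2252.0 = 640469 J
q5 (heat steam 100.0→141.5 °C): 284.4 × 2.03 × 41.5 = 23959 J
Total: 7148 + 94421 + 120017 + 640469 + 23959 = 886014 J = 886 kJ

q = 886 kJ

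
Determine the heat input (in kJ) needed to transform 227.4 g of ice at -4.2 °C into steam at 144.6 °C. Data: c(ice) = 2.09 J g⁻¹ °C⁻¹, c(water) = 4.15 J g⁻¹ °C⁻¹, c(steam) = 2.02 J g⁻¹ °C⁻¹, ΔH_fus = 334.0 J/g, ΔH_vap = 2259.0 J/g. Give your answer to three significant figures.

q1 (heat ice -4.2→0.0 °C): 227.4 × 2.09 × 4.2 = 1996 J
q2 (melt at 0 °C): 227.4 × 334.0 = 75952 J
q3 (heat water 0.0→100.0 °C): 227.4 × 4.15 × 100.0 = 94371 J
q4 (vaporize at 100 °C): 227.4 × 2259.0 = 513697 J
q5 (heat steam 100.0→144.6 °C): 227.4 × 2.02 × 44.6 = 20487 J
Total: 1996 + 75952 + 94371 + 513697 + 20487 = 706503 J = 707 kJ

q = 707 kJ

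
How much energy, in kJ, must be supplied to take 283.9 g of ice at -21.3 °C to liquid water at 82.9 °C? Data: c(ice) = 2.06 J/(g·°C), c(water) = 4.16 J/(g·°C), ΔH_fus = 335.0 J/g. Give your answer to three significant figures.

q1 (heat ice -21.3→0.0 °C): 283.9 × 2.06 × 21.3 = 12457 J
q2 (melt at 0 °C): 283.9 × 335.0 = 95107 J
q3 (heat water 0.0→82.9 °C): 283.9 × 4.16 × 82.9 = 97907 J
Total: 12457 + 95107 + 97907 = 205471 J = 205 kJ

q = 205 kJ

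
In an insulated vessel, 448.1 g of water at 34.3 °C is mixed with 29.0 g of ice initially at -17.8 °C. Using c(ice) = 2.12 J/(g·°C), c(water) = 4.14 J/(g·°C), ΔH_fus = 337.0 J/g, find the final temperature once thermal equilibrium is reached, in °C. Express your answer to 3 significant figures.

T_f = 26.7 °C

Heat to bring ice to 0 °C and melt it: q₁ = 29.0×2.12×17.8 + 29.0×337.0 = 10867 J
Heat the water can supply cooling to 0 °C: 448.1×4.14×34.3 = 63631.1 J > q₁, so all ice melts.
Energy balance: 448.1×4.14×(34.3 − T) = 10867 + 29.0×4.14×(T − 0)
1855.134(34.3 − T) = 10867 + 120.06 T
63631.1 − 10867 = 1975.194 T
T = 52764.1 / 1975.194 = 26.71 °C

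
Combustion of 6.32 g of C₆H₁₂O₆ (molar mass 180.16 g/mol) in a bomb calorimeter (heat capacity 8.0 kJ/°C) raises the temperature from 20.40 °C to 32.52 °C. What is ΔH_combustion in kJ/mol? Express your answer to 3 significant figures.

ΔT = 32.52 − 20.40 = 12.12 °C
q_cal = C_cal × ΔT = 8.0 × 12.12 = 96.96 kJ
n = 6.32 / 180.16 = 0.03508 mol
q_rxn = −q_cal = -96.96 kJ
ΔH = -96.96 / 0.03508 = -2764 kJ/mol

ΔH = -2760 kJ/mol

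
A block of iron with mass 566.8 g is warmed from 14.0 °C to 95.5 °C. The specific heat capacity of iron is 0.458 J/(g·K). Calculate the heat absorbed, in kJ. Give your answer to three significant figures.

q = 21.2 kJ

q = m c ΔT = 566.8 × 0.458 × (95.5 − 14.0)
q = 566.8 × 0.458 × 81.5 = 21160 J = 21.2 kJ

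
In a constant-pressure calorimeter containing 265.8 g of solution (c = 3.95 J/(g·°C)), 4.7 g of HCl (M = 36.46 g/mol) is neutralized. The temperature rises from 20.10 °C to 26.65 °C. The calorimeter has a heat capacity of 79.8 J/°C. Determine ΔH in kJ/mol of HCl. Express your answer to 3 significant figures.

|ΔT| = |26.65 − 20.10| = 6.55 °C
|q_surr| = (265.8 × 3.95 + 79.8) × 6.55 = 1129.71 × 6.55 = 7400 J
n(HCl) = 4.7 / 36.46 = 0.1289 mol
Temperature rose, so q_rxn = −|q_surr| = -7.400 kJ
ΔH = q_rxn / n = -57.41 kJ/mol

ΔH = -57.4 kJ/mol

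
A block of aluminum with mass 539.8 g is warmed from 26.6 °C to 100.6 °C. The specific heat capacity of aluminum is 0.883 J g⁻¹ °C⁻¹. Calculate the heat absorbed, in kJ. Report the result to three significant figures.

q = 35.3 kJ

q = m c ΔT = 539.8 × 0.883 × (100.6 − 26.6)
q = 539.8 × 0.883 × 74.0 = 35270 J = 35.3 kJ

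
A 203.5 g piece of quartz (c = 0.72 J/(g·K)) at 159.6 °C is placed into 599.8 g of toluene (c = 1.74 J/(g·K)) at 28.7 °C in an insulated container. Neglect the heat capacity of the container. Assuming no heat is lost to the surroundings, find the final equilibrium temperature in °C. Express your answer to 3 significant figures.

Heat lost by quartz = heat gained by toluene.
(203.5)(0.72)(159.6 − T) = (599.8)(1.74)(T − 28.7)
146.52 (159.6 − T) = 1043.652 (T − 28.7)
23385 − 146.52 T = 1043.652 T − 29953
53338 = 1190.172 T
T = 44.82 °C

T_f = 44.8 °C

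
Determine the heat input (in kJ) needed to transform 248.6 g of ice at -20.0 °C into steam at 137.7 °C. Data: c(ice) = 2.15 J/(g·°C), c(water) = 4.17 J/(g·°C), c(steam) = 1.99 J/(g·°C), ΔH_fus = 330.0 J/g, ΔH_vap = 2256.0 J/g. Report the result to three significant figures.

q1 (heat ice -20.0→0.0 °C): 248.6 × 2.15 × 20.0 = 10690 J
q2 (melt at 0 °C): 248.6 × 330.0 = 82038 J
q3 (heat water 0.0→100.0 °C): 248.6 × 4.17 × 100.0 = 103666 J
q4 (vaporize at 100 °C): 248.6 × 2256.0 = 560842 J
q5 (heat steam 100.0→137.7 °C): 248.6 × 1.99 × 37.7 = 18651 J
Total: 10690 + 82038 + 103666 + 560842 + 18651 = 775887 J = 776 kJ

q = 776 kJ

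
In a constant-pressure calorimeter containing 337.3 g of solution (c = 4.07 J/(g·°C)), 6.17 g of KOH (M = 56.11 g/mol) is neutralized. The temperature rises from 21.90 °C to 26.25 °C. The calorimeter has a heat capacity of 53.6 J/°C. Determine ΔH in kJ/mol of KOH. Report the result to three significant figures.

|ΔT| = |26.25 − 21.90| = 4.35 °C
|q_surr| = (337.3 × 4.07 + 53.6) × 4.35 = 1426.411 × 4.35 = 6205 J
n(KOH) = 6.17 / 56.11 = 0.1100 mol
Temperature rose, so q_rxn = −|q_surr| = -6.205 kJ
ΔH = q_rxn / n = -56.41 kJ/mol

ΔH = -56.4 kJ/mol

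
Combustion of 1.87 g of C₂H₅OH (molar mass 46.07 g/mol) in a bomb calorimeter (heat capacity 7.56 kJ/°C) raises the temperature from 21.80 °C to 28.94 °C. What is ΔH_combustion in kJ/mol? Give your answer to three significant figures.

ΔT = 28.94 − 21.80 = 7.14 °C
q_cal = C_cal × ΔT = 7.56 × 7.14 = 53.9784 kJ
n = 1.87 / 46.07 = 0.04059 mol
q_rxn = −q_cal = -53.9784 kJ
ΔH = -53.9784 / 0.04059 = -1330 kJ/mol

ΔH = -1330 kJ/mol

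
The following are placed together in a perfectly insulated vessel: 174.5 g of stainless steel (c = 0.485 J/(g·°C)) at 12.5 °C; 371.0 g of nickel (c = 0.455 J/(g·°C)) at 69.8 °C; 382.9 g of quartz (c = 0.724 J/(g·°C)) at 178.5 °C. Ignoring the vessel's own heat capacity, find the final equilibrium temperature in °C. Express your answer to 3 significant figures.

Σ mᵢcᵢ(T − Tᵢ) = 0  ⇒  T = Σ mᵢcᵢTᵢ / Σ mᵢcᵢ
Σ mᵢcᵢ = 174.5×0.485 + 371.0×0.455 + 382.9×0.724 = 530.6571
Σ mᵢcᵢTᵢ = 84.6325×12.5 + 168.805×69.8 + 277.2196×178.5 = 62324
T = 62324 / 530.6571 = 117.4 °C

T_f = 117 °C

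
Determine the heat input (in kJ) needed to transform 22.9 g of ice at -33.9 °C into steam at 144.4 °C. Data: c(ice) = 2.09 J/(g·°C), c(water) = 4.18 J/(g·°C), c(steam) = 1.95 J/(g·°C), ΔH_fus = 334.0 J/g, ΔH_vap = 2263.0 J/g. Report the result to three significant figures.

q = 72.6 kJ

q1 (heat ice -33.9→0.0 °C): 22.9 × 2.09 × 33.9 = 1622 J
q2 (melt at 0 °C): 22.9 × 334.0 = 7649 J
q3 (heat water 0.0→100.0 °C): 22.9 × 4.18 × 100.0 = 9572 J
q4 (vaporize at 100 °C): 22.9 × 2263.0 = 51823 J
q5 (heat steam 100.0→144.4 °C): 22.9 × 1.95 × 44.4 = 1983 J
Total: 1622 + 7649 + 9572 + 51823 + 1983 = 72649 J = 72.6 kJ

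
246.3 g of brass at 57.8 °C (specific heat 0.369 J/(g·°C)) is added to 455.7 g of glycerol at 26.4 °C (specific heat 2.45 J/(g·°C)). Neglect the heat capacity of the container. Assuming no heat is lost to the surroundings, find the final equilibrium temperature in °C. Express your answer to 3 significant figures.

T_f = 28.8 °C

Heat lost by brass = heat gained by glycerol.
(246.3)(0.369)(57.8 − T) = (455.7)(2.45)(T − 26.4)
90.8847 (57.8 − T) = 1116.465 (T − 26.4)
5253.1 − 90.8847 T = 1116.465 T − 29475
34728.1 = 1207.3497 T
T = 28.76 °C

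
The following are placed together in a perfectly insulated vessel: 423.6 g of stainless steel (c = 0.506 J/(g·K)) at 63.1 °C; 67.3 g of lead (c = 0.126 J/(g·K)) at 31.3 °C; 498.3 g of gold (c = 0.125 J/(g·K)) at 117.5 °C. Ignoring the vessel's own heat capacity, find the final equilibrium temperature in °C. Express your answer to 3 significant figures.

T_f = 74.0 °C

Σ mᵢcᵢ(T − Tᵢ) = 0  ⇒  T = Σ mᵢcᵢTᵢ / Σ mᵢcᵢ
Σ mᵢcᵢ = 423.6×0.506 + 67.3×0.126 + 498.3×0.125 = 285.1089
Σ mᵢcᵢTᵢ = 214.3416×63.1 + 8.4798×31.3 + 62.2875×117.5 = 21109
T = 21109 / 285.1089 = 74.04 °C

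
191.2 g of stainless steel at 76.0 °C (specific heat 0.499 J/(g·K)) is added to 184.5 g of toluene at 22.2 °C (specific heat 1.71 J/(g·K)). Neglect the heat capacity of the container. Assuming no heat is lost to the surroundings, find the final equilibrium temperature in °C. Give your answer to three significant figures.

T_f = 34.7 °C

Heat lost by stainless steel = heat gained by toluene.
(191.2)(0.499)(76.0 − T) = (184.5)(1.71)(T − 22.2)
95.4088 (76.0 − T) = 315.495 (T − 22.2)
7251.1 − 95.4088 T = 315.495 T − 7004.0
14255.1 = 410.9038 T
T = 34.69 °C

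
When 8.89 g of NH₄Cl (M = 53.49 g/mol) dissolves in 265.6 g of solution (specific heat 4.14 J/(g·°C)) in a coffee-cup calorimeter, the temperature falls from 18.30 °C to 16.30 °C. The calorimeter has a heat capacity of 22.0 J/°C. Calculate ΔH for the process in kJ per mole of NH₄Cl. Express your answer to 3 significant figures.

|ΔT| = |16.30 − 18.30| = 2.00 °C
|q_surr| = (265.6 × 4.14 + 22.0) × 2.00 = 1121.584 × 2.00 = 2243 J
n(NH₄Cl) = 8.89 / 53.49 = 0.1662 mol
Temperature fell, so q_rxn = +|q_surr| = 2.243 kJ
ΔH = q_rxn / n = 13.50 kJ/mol

ΔH = 13.5 kJ/mol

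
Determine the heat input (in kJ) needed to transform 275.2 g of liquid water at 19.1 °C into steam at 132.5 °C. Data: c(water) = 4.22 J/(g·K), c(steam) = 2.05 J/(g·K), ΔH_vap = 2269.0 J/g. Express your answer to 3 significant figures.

q1 (heat water 19.1→100.0 °C): 275.2 × 4.22 × 80.9 = 93953 J
q2 (vaporize at 100 °C): 275.2 × 2269.0 = 624429 J
q3 (heat steam 100.0→132.5 °C): 275.2 × 2.05 × 32.5 = 18335 J
Total: 93953 + 624429 + 18335 = 736717 J = 737 kJ

q = 737 kJ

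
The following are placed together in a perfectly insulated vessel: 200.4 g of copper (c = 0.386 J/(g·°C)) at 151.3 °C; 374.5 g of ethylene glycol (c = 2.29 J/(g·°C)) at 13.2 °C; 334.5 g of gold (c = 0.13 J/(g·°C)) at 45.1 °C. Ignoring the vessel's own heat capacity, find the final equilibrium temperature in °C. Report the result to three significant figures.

Σ mᵢcᵢ(T − Tᵢ) = 0  ⇒  T = Σ mᵢcᵢTᵢ / Σ mᵢcᵢ
Σ mᵢcᵢ = 200.4×0.386 + 374.5×2.29 + 334.5×0.13 = 978.4444
Σ mᵢcᵢTᵢ = 77.3544×151.3 + 857.605×13.2 + 43.485×45.1 = 24985
T = 24985 / 978.4444 = 25.54 °C

T_f = 25.5 °C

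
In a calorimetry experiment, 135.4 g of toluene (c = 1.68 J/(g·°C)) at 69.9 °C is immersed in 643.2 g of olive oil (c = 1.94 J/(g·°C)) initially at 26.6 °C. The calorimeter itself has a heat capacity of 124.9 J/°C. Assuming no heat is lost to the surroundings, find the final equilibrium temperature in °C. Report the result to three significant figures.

T_f = 32.8 °C

Heat lost by toluene = heat gained by olive oil + calorimeter.
(135.4)(1.68)(69.9 − T) = [(643.2)(1.94) + 124.9](T − 26.6)
227.472 (69.9 − T) = 1372.708 (T − 26.6)
15900 − 227.472 T = 1372.708 T − 36514
52414 = 1600.180 T
T = 32.76 °C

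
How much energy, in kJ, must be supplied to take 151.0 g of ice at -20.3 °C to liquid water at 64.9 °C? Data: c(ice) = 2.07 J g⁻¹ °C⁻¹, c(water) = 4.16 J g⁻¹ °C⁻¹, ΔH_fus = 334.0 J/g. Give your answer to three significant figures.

q = 97.5 kJ

q1 (heat ice -20.3→0.0 °C): 151.0 × 2.07 × 20.3 = 6345 J
q2 (melt at 0 °C): 151.0 × 334.0 = 50434 J
q3 (heat water 0.0→64.9 °C): 151.0 × 4.16 × 64.9 = 40768 J
Total: 6345 + 50434 + 40768 = 97547 J = 97.5 kJ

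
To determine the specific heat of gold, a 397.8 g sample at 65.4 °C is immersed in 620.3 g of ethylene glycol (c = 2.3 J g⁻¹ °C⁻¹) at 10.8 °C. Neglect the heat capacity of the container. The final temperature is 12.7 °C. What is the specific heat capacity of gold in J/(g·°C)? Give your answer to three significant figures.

q_gained = (620.3 × 2.3) × (12.7 − 10.8) = 2711 J
q_lost = 397.8 × c × (65.4 − 12.7) = 20964.06 c
Set equal: c = 2711 / 20964.06 = 0.129 J/(g·°C)

c = 0.129 J/(g·°C)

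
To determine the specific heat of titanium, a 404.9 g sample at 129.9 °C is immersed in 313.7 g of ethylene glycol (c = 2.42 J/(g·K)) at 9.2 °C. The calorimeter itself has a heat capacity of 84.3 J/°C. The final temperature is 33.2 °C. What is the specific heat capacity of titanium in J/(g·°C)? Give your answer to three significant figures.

c = 0.517 J/(g·°C)

q_gained = (313.7 × 2.42 + 84.3) × (33.2 − 9.2) = 20240 J
q_lost = 404.9 × c × (129.9 − 33.2) = 39153.83 c
Set equal: c = 20240 / 39153.83 = 0.517 J/(g·°C)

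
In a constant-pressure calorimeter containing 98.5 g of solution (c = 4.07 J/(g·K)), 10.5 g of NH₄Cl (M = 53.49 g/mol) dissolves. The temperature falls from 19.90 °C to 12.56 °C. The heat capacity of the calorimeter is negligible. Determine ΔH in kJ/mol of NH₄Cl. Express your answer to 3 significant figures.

ΔH = 15.0 kJ/mol

|ΔT| = |12.56 − 19.90| = 7.34 °C
|q_surr| = (98.5 × 4.07) × 7.34 = 400.895 × 7.34 = 2943 J
n(NH₄Cl) = 10.5 / 53.49 = 0.1963 mol
Temperature fell, so q_rxn = +|q_surr| = 2.943 kJ
ΔH = q_rxn / n = 14.99 kJ/mol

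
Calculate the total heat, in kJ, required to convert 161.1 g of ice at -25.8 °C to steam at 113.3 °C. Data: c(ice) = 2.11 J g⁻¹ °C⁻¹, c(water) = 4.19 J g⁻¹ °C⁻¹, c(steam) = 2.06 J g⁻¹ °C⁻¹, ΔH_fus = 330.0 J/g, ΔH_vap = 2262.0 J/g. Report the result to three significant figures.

q1 (heat ice -25.8→0.0 °C): 161.1 × 2.11 × 25.8 = 8770 J
q2 (melt at 0 °C): 161.1 × 330.0 = 53163 J
q3 (heat water 0.0→100.0 °C): 161.1 × 4.19 × 100.0 = 67501 J
q4 (vaporize at 100 °C): 161.1 × 2262.0 = 364408 J
q5 (heat steam 100.0→113.3 °C): 161.1 × 2.06 × 13.3 = 4414 J
Total: 8770 + 53163 + 67501 + 364408 + 4414 = 498256 J = 498 kJ

q = 498 kJ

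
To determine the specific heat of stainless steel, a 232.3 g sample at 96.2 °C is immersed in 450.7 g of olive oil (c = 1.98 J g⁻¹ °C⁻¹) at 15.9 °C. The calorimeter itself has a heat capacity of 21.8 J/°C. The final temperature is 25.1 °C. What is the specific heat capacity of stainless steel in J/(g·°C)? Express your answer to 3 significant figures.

q_gained = (450.7 × 1.98 + 21.8) × (25.1 − 15.9) = 8411 J
q_lost = 232.3 × c × (96.2 − 25.1) = 16516.53 c
Set equal: c = 8411 / 16516.53 = 0.509 J/(g·°C)

c = 0.509 J/(g·°C)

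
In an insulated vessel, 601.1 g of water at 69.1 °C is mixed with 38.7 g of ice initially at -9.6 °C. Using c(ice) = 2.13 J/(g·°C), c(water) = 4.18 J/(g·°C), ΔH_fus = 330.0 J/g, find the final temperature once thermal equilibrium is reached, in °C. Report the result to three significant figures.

Heat to bring ice to 0 °C and melt it: q₁ = 38.7×2.13×9.6 + 38.7×330.0 = 13562 J
Heat the water can supply cooling to 0 °C: 601.1×4.18×69.1 = 173621 J > q₁, so all ice melts.
Energy balance: 601.1×4.18×(69.1 − T) = 13562 + 38.7×4.18×(T − 0)
2512.598(69.1 − T) = 13562 + 161.766 T
173621 − 13562 = 2674.364 T
T = 160059 / 2674.364 = 59.849 °C

T_f = 59.8 °C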